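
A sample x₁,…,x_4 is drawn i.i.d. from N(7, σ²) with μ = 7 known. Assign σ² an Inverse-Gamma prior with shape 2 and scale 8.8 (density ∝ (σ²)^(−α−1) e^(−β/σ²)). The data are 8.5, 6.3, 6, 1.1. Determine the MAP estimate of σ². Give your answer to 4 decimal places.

Sum of squared deviations about the known mean: SS = (8.5−7)² + (6.3−7)² + (6−7)² + (1.1−7)² = 38.55.
The Normal likelihood contributes (σ²)^(−n/2) exp(−SS/(2σ²)), so the posterior is Inverse-Gamma(α + n/2, β + SS/2) = Inverse-Gamma(4, 28.075).
The mode of Inverse-Gamma(a, b) is b/(a+1) = 28.075/5 ≈ 5.6150.

σ̂²_MAP = 5.6150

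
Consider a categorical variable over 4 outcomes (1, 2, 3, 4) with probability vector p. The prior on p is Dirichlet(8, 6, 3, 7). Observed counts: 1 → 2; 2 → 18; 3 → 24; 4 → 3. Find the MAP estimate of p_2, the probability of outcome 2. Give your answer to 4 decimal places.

The posterior is Dirichlet(αᵢ + nᵢ) = Dirichlet(10, 24, 27, 10).
For a Dirichlet(a₁,…,a_K) with all aᵢ > 1, the mode has j-th component (aⱼ − 1)/(Σaᵢ − K).
Here Σaᵢ = 71 and K = 4, so p_2 = (24 − 1)/(71 − 4) = 23/67 ≈ 0.3433.

MAP estimate: 0.3433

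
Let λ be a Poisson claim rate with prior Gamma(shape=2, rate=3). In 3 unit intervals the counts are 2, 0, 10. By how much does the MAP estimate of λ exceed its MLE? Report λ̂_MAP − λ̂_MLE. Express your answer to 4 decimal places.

Σxᵢ = 12. Posterior is Gamma(14, 6); MAP = (14−1)/6 = 13/6 ≈ 2.16667.
MLE = x̄ = 12/3 ≈ 4.00000.
Difference = 13/6 − 12/3 = -11/6 ≈ -1.8333.

MAP − MLE = -1.8333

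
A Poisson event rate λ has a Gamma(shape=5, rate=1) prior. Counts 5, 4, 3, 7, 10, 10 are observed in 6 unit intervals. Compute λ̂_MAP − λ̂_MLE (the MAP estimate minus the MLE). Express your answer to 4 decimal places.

Σxᵢ = 39. Posterior is Gamma(44, 7); MAP = (44−1)/7 = 43/7 ≈ 6.14286.
MLE = x̄ = 39/6 ≈ 6.50000.
Difference = 43/7 − 39/6 = -5/14 ≈ -0.3571.

MAP − MLE = -0.3571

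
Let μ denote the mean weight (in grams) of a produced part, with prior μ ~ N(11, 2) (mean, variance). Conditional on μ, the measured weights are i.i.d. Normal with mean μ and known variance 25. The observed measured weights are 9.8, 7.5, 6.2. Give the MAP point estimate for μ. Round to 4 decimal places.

μ̂_MAP = 10.3871

n = 3; x̄ = (9.8 + 7.5 + 6.2)/3 = 23.5/3 = 47/6 ≈ 7.8333.
For a Normal prior and Normal likelihood with known variance, the posterior is Normal; its mode equals its mean, the precision-weighted average.
Prior precision 1/σ₀² = 1/2 = 0.5; data precision n/σ² = 3/25 = 0.12.
μ̂ = (0.5·11 + 0.12·(47/6)) / (0.5 + 0.12) = 6.44/0.62 = 322/31 ≈ 10.3871.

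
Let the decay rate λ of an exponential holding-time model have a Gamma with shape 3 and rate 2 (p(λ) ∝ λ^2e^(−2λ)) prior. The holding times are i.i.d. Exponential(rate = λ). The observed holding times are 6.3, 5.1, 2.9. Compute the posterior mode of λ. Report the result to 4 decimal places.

The Exponential(rate=λ) likelihood is ∝ λ^n e^(−λΣtᵢ). Here n = 3 and Σtᵢ = 6.3 + 5.1 + 2.9 = 14.3.
Posterior ∝ λ^2e^(−2λ) · λ^3e^(−14.3λ) = λ^5e^(−16.3λ), i.e. Gamma(6, 16.3).
Mode = (a−1)/b = 5/16.3 ≈ 0.3067.

λ̂_MAP = 0.3067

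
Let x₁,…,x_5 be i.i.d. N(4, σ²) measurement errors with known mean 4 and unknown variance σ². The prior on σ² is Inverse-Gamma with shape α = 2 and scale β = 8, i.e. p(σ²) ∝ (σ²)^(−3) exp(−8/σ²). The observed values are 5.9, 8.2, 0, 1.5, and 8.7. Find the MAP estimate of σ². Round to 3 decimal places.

Sum of squared deviations about the known mean: SS = (5.9−4)² + (8.2−4)² + (0−4)² + (1.5−4)² + (8.7−4)² = 65.59.
The Normal likelihood contributes (σ²)^(−n/2) exp(−SS/(2σ²)), so the posterior is Inverse-Gamma(α + n/2, β + SS/2) = Inverse-Gamma(4.5, 40.795).
The mode of Inverse-Gamma(a, b) is b/(a+1) = 40.795/5.5 ≈ 7.417.

σ̂²_MAP = 7.417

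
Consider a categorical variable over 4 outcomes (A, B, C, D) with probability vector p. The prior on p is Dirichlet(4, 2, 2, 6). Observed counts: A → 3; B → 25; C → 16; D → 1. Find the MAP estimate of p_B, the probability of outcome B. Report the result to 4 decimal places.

MAP estimate of p_B = 0.4727

The posterior is Dirichlet(αᵢ + nᵢ) = Dirichlet(7, 27, 18, 7).
For a Dirichlet(a₁,…,a_K) with all aᵢ > 1, the mode has j-th component (aⱼ − 1)/(Σaᵢ − K).
Here Σaᵢ = 59 and K = 4, so p_B = (27 − 1)/(59 − 4) = 26/55 ≈ 0.4727.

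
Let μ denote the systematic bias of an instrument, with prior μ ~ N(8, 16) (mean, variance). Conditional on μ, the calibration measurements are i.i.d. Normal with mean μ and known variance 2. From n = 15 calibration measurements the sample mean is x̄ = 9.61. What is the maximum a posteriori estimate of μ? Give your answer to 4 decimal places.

n = 15, x̄ = 9.61.
For a Normal prior and Normal likelihood with known variance, the posterior is Normal; its mode equals its mean, the precision-weighted average.
Prior precision 1/σ₀² = 1/16 = 0.0625; data precision n/σ² = 15/2 = 7.5.
μ̂ = (0.0625·8 + 7.5·9.61) / (0.0625 + 7.5) = 72.575/7.5625 = 5806/605 ≈ 9.5967.

μ̂_MAP = 9.5967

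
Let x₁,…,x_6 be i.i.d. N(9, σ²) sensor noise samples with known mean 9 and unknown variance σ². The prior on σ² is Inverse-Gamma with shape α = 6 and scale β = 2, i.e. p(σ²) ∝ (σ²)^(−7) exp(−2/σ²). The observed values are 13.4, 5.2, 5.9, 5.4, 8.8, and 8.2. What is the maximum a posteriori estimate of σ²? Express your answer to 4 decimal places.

Sum of squared deviations about the known mean: SS = (13.4−9)² + (5.2−9)² + (5.9−9)² + (5.4−9)² + (8.8−9)² + (8.2−9)² = 57.05.
The Normal likelihood contributes (σ²)^(−n/2) exp(−SS/(2σ²)), so the posterior is Inverse-Gamma(α + n/2, β + SS/2) = Inverse-Gamma(9, 30.525).
The mode of Inverse-Gamma(a, b) is b/(a+1) = 30.525/10 ≈ 3.0525.

σ̂²_MAP = 3.0525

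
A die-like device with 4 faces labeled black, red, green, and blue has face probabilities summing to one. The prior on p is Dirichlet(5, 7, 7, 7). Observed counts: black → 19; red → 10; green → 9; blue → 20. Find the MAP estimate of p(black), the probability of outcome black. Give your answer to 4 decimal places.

The posterior is Dirichlet(αᵢ + nᵢ) = Dirichlet(24, 17, 16, 27).
For a Dirichlet(a₁,…,a_K) with all aᵢ > 1, the mode has j-th component (aⱼ − 1)/(Σaᵢ − K).
Here Σaᵢ = 84 and K = 4, so p(black) = (24 − 1)/(84 − 4) = 23/80 ≈ 0.2875.

MAP estimate of p(black) = 0.2875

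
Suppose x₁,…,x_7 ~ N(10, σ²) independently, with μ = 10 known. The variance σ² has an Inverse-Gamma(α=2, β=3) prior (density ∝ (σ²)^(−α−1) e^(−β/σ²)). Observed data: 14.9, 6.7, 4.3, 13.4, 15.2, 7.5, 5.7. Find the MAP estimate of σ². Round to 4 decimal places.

Sum of squared deviations about the known mean: SS = (14.9−10)² + (6.7−10)² + (4.3−10)² + (13.4−10)² + (15.2−10)² + (7.5−10)² + (5.7−10)² = 130.73.
The Normal likelihood contributes (σ²)^(−n/2) exp(−SS/(2σ²)), so the posterior is Inverse-Gamma(α + n/2, β + SS/2) = Inverse-Gamma(5.5, 68.365).
The mode of Inverse-Gamma(a, b) is b/(a+1) = 68.365/6.5 ≈ 10.5177.

σ̂²_MAP = 10.5177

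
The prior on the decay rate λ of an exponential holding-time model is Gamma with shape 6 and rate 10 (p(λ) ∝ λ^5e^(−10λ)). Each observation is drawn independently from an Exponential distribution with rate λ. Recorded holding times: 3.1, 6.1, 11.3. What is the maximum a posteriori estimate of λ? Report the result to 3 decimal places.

The Exponential(rate=λ) likelihood is ∝ λ^n e^(−λΣtᵢ). Here n = 3 and Σtᵢ = 3.1 + 6.1 + 11.3 = 20.5.
Posterior ∝ λ^5e^(−10λ) · λ^3e^(−20.5λ) = λ^8e^(−30.5λ), i.e. Gamma(9, 30.5).
Mode = (a−1)/b = 8/30.5 ≈ 0.262.

λ̂_MAP = 0.262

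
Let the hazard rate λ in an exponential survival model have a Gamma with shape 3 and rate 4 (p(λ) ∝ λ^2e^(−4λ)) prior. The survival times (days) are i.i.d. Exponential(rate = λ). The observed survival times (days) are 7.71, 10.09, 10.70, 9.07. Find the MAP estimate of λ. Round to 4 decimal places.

λ̂_MAP = 0.1443

The Exponential(rate=λ) likelihood is ∝ λ^n e^(−λΣtᵢ). Here n = 4 and Σtᵢ = 7.71 + 10.09 + 10.70 + 9.07 = 37.57.
Posterior ∝ λ^2e^(−4λ) · λ^4e^(−37.57λ) = λ^6e^(−41.57λ), i.e. Gamma(7, 41.57).
Mode = (a−1)/b = 6/41.57 ≈ 0.1443.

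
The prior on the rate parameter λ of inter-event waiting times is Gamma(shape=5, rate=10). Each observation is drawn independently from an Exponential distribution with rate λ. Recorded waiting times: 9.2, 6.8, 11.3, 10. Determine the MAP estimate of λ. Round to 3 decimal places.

λ̂_MAP = 0.169

The Exponential(rate=λ) likelihood is ∝ λ^n e^(−λΣtᵢ). Here n = 4 and Σtᵢ = 9.2 + 6.8 + 11.3 + 10 = 37.3.
Posterior ∝ λ^4e^(−10λ) · λ^4e^(−37.3λ) = λ^8e^(−47.3λ), i.e. Gamma(9, 47.3).
Mode = (a−1)/b = 8/47.3 ≈ 0.169.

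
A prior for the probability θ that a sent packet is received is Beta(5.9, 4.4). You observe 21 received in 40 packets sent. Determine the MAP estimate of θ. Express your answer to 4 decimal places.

θ̂_MAP = 0.5362

Prior: Beta(5.9, 4.4).
Data: 21 successes in 40 trials. The binomial likelihood contributes θ^21(1−θ)^19, so the posterior is Beta(5.9+21, 4.4+19) = Beta(26.9, 23.4).
For Beta(a, b) with a, b > 1 the mode is (a−1)/(a+b−2) = 25.9/48.3 ≈ 0.5362.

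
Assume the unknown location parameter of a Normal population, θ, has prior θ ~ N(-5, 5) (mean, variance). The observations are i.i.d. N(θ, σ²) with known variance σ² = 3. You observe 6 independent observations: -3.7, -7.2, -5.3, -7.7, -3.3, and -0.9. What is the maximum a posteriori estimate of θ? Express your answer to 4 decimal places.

n = 6; x̄ = ((-3.7) + (-7.2) + (-5.3) + (-7.7) + (-3.3) + (-0.9))/6 = -28.1/6 = -281/60 ≈ -4.6833.
For a Normal prior and Normal likelihood with known variance, the posterior is Normal; its mode equals its mean, the precision-weighted average.
Prior precision 1/σ₀² = 1/5 = 0.2; data precision n/σ² = 6/3 = 2.
θ̂ = (0.2·(-5) + 2·(-281/60)) / (0.2 + 2) = (-311/30)/2.2 = -311/66 ≈ -4.7121.

θ̂_MAP = -4.7121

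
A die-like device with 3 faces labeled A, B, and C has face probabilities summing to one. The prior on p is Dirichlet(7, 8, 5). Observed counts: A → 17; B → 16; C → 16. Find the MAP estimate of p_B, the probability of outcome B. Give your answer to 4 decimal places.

The posterior is Dirichlet(αᵢ + nᵢ) = Dirichlet(24, 24, 21).
For a Dirichlet(a₁,…,a_K) with all aᵢ > 1, the mode has j-th component (aⱼ − 1)/(Σaᵢ − K).
Here Σaᵢ = 69 and K = 3, so p_B = (24 − 1)/(69 − 3) = 23/66 ≈ 0.3485.

MAP estimate of p_B = 0.3485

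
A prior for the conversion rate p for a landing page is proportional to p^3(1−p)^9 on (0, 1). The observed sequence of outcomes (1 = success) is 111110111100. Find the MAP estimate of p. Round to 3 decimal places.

The prior density ∝ p^3(1−p)^9 is the kernel of Beta(4, 10).
Data: 9 successes in 12 trials (from the sequence). The binomial likelihood contributes p^9(1−p)^3, so the posterior is Beta(4+9, 10+3) = Beta(13, 13).
For Beta(a, b) with a, b > 1 the mode is (a−1)/(a+b−2) = 12/24 ≈ 0.500.

p̂_MAP = 0.500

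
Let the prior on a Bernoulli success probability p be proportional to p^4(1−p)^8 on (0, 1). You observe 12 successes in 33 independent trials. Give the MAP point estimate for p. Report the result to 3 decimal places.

p̂_MAP = 0.356

The prior density ∝ p^4(1−p)^8 is the kernel of Beta(5, 9).
Data: 12 successes in 33 trials. The binomial likelihood contributes p^12(1−p)^21, so the posterior is Beta(5+12, 9+21) = Beta(17, 30).
For Beta(a, b) with a, b > 1 the mode is (a−1)/(a+b−2) = 16/45 ≈ 0.356.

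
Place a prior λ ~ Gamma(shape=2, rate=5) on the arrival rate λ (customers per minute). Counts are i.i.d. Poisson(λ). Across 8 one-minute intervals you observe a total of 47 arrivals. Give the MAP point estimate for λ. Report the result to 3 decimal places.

Σxᵢ = 47, n = 8.
Posterior ∝ λe^(−5λ) · λ^47e^(−8λ) = λ^48e^(−13λ), i.e. Gamma(shape=49, rate=13).
The mode of a Gamma(a, b) with a ≥ 1 (shape–rate) is (a−1)/b = 48/13 ≈ 3.692.

λ̂_MAP = 3.692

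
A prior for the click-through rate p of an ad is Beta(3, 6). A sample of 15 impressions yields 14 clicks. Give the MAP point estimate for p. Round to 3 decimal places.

p̂_MAP = 0.727

Prior: Beta(3, 6).
Data: 14 successes in 15 trials. The binomial likelihood contributes p^14(1−p)^1, so the posterior is Beta(3+14, 6+1) = Beta(17, 7).
For Beta(a, b) with a, b > 1 the mode is (a−1)/(a+b−2) = 16/22 ≈ 0.727.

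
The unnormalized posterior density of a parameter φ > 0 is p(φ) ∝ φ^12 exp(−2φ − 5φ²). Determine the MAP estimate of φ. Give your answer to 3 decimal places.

φ̂_MAP = 1.000

ℓ'(φ) = 12/φ − 2 − 10φ. Setting this to zero and multiplying by φ: 10φ² + 2φ − 12 = 0.
φ = (−2 + √(2² + 4·10·12)) / (2·10) = (−2 + √484) / 20 = (−2 + 22)/20 = 1.
ℓ''(φ) = −12/φ² − 10 < 0, confirming a maximum.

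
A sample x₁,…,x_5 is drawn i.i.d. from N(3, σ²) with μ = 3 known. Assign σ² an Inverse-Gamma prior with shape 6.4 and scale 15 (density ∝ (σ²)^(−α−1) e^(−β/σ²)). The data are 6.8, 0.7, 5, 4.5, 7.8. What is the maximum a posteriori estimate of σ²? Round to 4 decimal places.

Sum of squared deviations about the known mean: SS = (6.8−3)² + (0.7−3)² + (5−3)² + (4.5−3)² + (7.8−3)² = 49.02.
The Normal likelihood contributes (σ²)^(−n/2) exp(−SS/(2σ²)), so the posterior is Inverse-Gamma(α + n/2, β + SS/2) = Inverse-Gamma(8.9, 39.51).
The mode of Inverse-Gamma(a, b) is b/(a+1) = 39.51/9.9 ≈ 3.9909.

σ̂²_MAP = 3.9909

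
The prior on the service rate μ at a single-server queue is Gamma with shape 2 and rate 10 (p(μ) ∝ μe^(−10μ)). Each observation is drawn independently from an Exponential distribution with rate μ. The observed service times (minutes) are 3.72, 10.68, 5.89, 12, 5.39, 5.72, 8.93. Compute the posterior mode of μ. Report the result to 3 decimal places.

The Exponential(rate=μ) likelihood is ∝ μ^n e^(−μΣtᵢ). Here n = 7 and Σtᵢ = 3.72 + 10.68 + 5.89 + 12 + 5.39 + 5.72 + 8.93 = 52.33.
Posterior ∝ μe^(−10μ) · μ^7e^(−52.33μ) = μ^8e^(−62.33μ), i.e. Gamma(9, 62.33).
Mode = (a−1)/b = 8/62.33 ≈ 0.128.

μ̂_MAP = 0.128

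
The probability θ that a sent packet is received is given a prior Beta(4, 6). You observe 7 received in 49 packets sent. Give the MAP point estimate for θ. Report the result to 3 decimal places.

Prior: Beta(4, 6).
Data: 7 successes in 49 trials. The binomial likelihood contributes θ^7(1−θ)^42, so the posterior is Beta(4+7, 6+42) = Beta(11, 48).
For Beta(a, b) with a, b > 1 the mode is (a−1)/(a+b−2) = 10/57 ≈ 0.175.

θ̂_MAP = 0.175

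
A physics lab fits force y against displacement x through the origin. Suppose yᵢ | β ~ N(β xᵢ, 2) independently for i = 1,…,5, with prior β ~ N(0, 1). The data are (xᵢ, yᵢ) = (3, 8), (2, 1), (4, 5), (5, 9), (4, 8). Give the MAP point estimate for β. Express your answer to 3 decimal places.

log p(β | y) = −Σ(yᵢ − βxᵢ)²/(2·2) − β²/(2·1) + const.
Setting the derivative to zero: Σxᵢ(yᵢ − βxᵢ)/2 − β/1 = 0, so β = Σxᵢyᵢ / (Σxᵢ² + σ²/τ²).
Σxᵢyᵢ = 3·8 + 2·1 + 4·5 + 5·9 + 4·8 = 123; Σxᵢ² = 70; σ²/τ² = 2.
β̂_MAP = 123 / (70 + 2) = 123/72 ≈ 1.708.

β̂_MAP = 1.708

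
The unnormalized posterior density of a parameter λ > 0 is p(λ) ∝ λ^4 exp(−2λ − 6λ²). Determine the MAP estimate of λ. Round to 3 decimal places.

λ̂_MAP = 0.500

ℓ'(λ) = 4/λ − 2 − 12λ. Setting this to zero and multiplying by λ: 12λ² + 2λ − 4 = 0.
λ = (−2 + √(2² + 4·12·4)) / (2·12) = (−2 + √196) / 24 = (−2 + 14)/24 = 1/2.
ℓ''(λ) = −4/λ² − 12 < 0, confirming a maximum.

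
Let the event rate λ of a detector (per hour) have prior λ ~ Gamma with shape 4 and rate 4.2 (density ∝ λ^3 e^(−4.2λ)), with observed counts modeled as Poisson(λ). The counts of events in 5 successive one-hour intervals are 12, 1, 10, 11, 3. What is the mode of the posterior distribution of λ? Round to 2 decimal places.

Σxᵢ = 12+1+10+11+3 = 37, with n = 5.
Posterior ∝ λ^3e^(−4.2λ) · λ^37e^(−5λ) = λ^40e^(−9.2λ), i.e. Gamma(shape=41, rate=9.2).
The mode of a Gamma(a, b) with a ≥ 1 (shape–rate) is (a−1)/b = 40/9.2 ≈ 4.35.

λ̂_MAP = 4.35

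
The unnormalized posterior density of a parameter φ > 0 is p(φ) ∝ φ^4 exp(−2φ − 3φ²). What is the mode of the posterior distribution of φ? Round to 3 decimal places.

φ̂_MAP = 0.667

ℓ'(φ) = 4/φ − 2 − 6φ. Setting this to zero and multiplying by φ: 6φ² + 2φ − 4 = 0.
φ = (−2 + √(2² + 4·6·4)) / (2·6) = (−2 + √100) / 12 = (−2 + 10)/12 = 2/3.
ℓ''(φ) = −4/φ² − 6 < 0, confirming a maximum.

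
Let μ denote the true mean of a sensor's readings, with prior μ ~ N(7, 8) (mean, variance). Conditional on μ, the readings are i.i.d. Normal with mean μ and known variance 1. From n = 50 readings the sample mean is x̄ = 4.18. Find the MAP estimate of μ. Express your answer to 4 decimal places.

μ̂_MAP = 4.1870

n = 50, x̄ = 4.18.
For a Normal prior and Normal likelihood with known variance, the posterior is Normal; its mode equals its mean, the precision-weighted average.
Prior precision 1/σ₀² = 1/8 = 0.125; data precision n/σ² = 50/1 = 50.
μ̂ = (0.125·7 + 50·4.18) / (0.125 + 50) = 209.875/50.125 = 1679/401 ≈ 4.1870.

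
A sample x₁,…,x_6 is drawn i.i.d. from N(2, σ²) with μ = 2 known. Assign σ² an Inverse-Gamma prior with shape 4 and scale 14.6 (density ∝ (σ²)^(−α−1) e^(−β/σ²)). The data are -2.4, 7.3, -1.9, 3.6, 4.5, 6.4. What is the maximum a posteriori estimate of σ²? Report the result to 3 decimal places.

Sum of squared deviations about the known mean: SS = (-2.4−2)² + (7.3−2)² + (-1.9−2)² + (3.6−2)² + (4.5−2)² + (6.4−2)² = 90.83.
The Normal likelihood contributes (σ²)^(−n/2) exp(−SS/(2σ²)), so the posterior is Inverse-Gamma(α + n/2, β + SS/2) = Inverse-Gamma(7, 60.015).
The mode of Inverse-Gamma(a, b) is b/(a+1) = 60.015/8 ≈ 7.502.

σ̂²_MAP = 7.502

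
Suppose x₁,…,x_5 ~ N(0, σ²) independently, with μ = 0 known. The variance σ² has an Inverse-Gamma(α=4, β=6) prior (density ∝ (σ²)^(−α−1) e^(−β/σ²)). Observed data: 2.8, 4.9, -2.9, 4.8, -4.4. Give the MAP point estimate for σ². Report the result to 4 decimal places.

σ̂²_MAP = 6.3107

Sum of squared deviations about the known mean: SS = (2.8−0)² + (4.9−0)² + (-2.9−0)² + (4.8−0)² + (-4.4−0)² = 82.66.
The Normal likelihood contributes (σ²)^(−n/2) exp(−SS/(2σ²)), so the posterior is Inverse-Gamma(α + n/2, β + SS/2) = Inverse-Gamma(6.5, 47.33).
The mode of Inverse-Gamma(a, b) is b/(a+1) = 47.33/7.5 ≈ 6.3107.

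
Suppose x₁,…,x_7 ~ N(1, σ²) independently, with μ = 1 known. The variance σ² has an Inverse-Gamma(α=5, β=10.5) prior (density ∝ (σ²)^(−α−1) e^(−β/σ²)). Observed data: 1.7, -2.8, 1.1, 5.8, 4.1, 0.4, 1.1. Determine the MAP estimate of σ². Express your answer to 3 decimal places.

Sum of squared deviations about the known mean: SS = (1.7−1)² + (-2.8−1)² + (1.1−1)² + (5.8−1)² + (4.1−1)² + (0.4−1)² + (1.1−1)² = 47.96.
The Normal likelihood contributes (σ²)^(−n/2) exp(−SS/(2σ²)), so the posterior is Inverse-Gamma(α + n/2, β + SS/2) = Inverse-Gamma(8.5, 34.48).
The mode of Inverse-Gamma(a, b) is b/(a+1) = 34.48/9.5 ≈ 3.629.

σ̂²_MAP = 3.629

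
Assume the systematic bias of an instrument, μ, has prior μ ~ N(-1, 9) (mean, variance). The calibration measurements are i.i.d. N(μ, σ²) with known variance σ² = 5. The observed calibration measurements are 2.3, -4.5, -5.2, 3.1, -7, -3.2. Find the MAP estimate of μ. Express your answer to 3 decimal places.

n = 6; x̄ = (2.3 + (-4.5) + (-5.2) + 3.1 + (-7) + (-3.2))/6 = -14.5/6 = -29/12 ≈ -2.4167.
For a Normal prior and Normal likelihood with known variance, the posterior is Normal; its mode equals its mean, the precision-weighted average.
Prior precision 1/σ₀² = 1/9; data precision n/σ² = 6/5 = 1.2.
μ̂ = ((1/9)·(-1) + 1.2·(-29/12)) / (1/9 + 1.2) = (-271/90)/(59/45) = -271/118 ≈ -2.297.

μ̂_MAP = -2.297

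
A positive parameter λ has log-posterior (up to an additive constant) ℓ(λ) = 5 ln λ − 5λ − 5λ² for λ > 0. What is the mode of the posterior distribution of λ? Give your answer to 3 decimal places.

λ̂_MAP = 0.500

ℓ'(λ) = 5/λ − 5 − 10λ. Setting this to zero and multiplying by λ: 10λ² + 5λ − 5 = 0.
λ = (−5 + √(5² + 4·10·5)) / (2·10) = (−5 + √225) / 20 = (−5 + 15)/20 = 1/2.
ℓ''(λ) = −5/λ² − 10 < 0, confirming a maximum.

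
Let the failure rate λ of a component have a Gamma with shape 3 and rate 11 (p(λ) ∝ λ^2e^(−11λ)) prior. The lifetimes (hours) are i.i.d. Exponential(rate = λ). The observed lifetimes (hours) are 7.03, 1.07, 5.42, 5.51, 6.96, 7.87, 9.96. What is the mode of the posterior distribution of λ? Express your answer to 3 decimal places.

The Exponential(rate=λ) likelihood is ∝ λ^n e^(−λΣtᵢ). Here n = 7 and Σtᵢ = 7.03 + 1.07 + 5.42 + 5.51 + 6.96 + 7.87 + 9.96 = 43.82.
Posterior ∝ λ^2e^(−11λ) · λ^7e^(−43.82λ) = λ^9e^(−54.82λ), i.e. Gamma(10, 54.82).
Mode = (a−1)/b = 9/54.82 ≈ 0.164.

λ̂_MAP = 0.164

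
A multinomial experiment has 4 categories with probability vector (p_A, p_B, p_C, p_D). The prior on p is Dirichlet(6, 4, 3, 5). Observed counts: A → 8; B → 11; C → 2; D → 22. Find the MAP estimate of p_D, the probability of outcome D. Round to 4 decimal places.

The posterior is Dirichlet(αᵢ + nᵢ) = Dirichlet(14, 15, 5, 27).
For a Dirichlet(a₁,…,a_K) with all aᵢ > 1, the mode has j-th component (aⱼ − 1)/(Σaᵢ − K).
Here Σaᵢ = 61 and K = 4, so p_D = (27 − 1)/(61 − 4) = 26/57 ≈ 0.4561.

MAP estimate of p_D = 0.4561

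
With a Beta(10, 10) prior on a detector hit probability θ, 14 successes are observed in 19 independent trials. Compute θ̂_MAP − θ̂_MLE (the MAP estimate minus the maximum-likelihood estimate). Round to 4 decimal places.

MAP − MLE = -0.1152

Posterior is Beta(24, 15); MAP = (24−1)/(39−2) = 23/37 ≈ 0.62162.
MLE ignores the prior: θ̂_MLE = k/n = 14/19 ≈ 0.73684.
Difference = 23/37 − 14/19 = -81/703 ≈ -0.1152.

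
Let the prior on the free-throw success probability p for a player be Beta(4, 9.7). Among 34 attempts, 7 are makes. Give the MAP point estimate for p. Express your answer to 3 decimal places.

Prior: Beta(4, 9.7).
Data: 7 successes in 34 trials. The binomial likelihood contributes p^7(1−p)^27, so the posterior is Beta(4+7, 9.7+27) = Beta(11, 36.7).
For Beta(a, b) with a, b > 1 the mode is (a−1)/(a+b−2) = 10/45.7 ≈ 0.219.

p̂_MAP = 0.219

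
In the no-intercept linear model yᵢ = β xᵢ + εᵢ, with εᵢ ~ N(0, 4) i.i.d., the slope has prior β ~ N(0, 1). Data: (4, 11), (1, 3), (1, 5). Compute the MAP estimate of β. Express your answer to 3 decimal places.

log p(β | y) = −Σ(yᵢ − βxᵢ)²/(2·4) − β²/(2·1) + const.
Setting the derivative to zero: Σxᵢ(yᵢ − βxᵢ)/4 − β/1 = 0, so β = Σxᵢyᵢ / (Σxᵢ² + σ²/τ²).
Σxᵢyᵢ = 4·11 + 1·3 + 1·5 = 52; Σxᵢ² = 18; σ²/τ² = 4.
β̂_MAP = 52 / (18 + 4) = 52/22 ≈ 2.364.

β̂_MAP = 2.364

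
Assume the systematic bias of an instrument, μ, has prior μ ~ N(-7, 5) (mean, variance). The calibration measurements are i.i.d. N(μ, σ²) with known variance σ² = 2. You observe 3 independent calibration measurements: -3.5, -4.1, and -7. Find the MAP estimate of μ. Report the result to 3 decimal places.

μ̂_MAP = -5.118

n = 3; x̄ = ((-3.5) + (-4.1) + (-7))/3 = -14.6/3 = -73/15 ≈ -4.8667.
For a Normal prior and Normal likelihood with known variance, the posterior is Normal; its mode equals its mean, the precision-weighted average.
Prior precision 1/σ₀² = 1/5 = 0.2; data precision n/σ² = 3/2 = 1.5.
μ̂ = (0.2·(-7) + 1.5·(-73/15)) / (0.2 + 1.5) = (-8.7)/1.7 = -87/17 ≈ -5.118.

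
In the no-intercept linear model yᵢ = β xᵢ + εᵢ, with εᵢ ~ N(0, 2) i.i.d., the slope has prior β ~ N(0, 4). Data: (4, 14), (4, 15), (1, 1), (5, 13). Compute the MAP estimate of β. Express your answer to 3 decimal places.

log p(β | y) = −Σ(yᵢ − βxᵢ)²/(2·2) − β²/(2·4) + const.
Setting the derivative to zero: Σxᵢ(yᵢ − βxᵢ)/2 − β/4 = 0, so β = Σxᵢyᵢ / (Σxᵢ² + σ²/τ²).
Σxᵢyᵢ = 4·14 + 4·15 + 1·1 + 5·13 = 182; Σxᵢ² = 58; σ²/τ² = 0.5.
β̂_MAP = 182 / (58 + 0.5) = 182/58.5 ≈ 3.111.

β̂_MAP = 3.111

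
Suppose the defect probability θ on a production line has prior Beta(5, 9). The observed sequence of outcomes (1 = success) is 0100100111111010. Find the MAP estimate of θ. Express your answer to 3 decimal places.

Prior: Beta(5, 9).
Data: 9 successes in 16 trials (from the sequence). The binomial likelihood contributes θ^9(1−θ)^7, so the posterior is Beta(5+9, 9+7) = Beta(14, 16).
For Beta(a, b) with a, b > 1 the mode is (a−1)/(a+b−2) = 13/28 ≈ 0.464.

θ̂_MAP = 0.464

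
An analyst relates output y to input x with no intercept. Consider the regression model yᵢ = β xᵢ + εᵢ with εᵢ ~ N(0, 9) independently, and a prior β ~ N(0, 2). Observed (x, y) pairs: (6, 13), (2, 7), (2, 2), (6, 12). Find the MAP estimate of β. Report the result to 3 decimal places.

β̂_MAP = 1.988

log p(β | y) = −Σ(yᵢ − βxᵢ)²/(2·9) − β²/(2·2) + const.
Setting the derivative to zero: Σxᵢ(yᵢ − βxᵢ)/9 − β/2 = 0, so β = Σxᵢyᵢ / (Σxᵢ² + σ²/τ²).
Σxᵢyᵢ = 6·13 + 2·7 + 2·2 + 6·12 = 168; Σxᵢ² = 80; σ²/τ² = 4.5.
β̂_MAP = 168 / (80 + 4.5) = 168/84.5 ≈ 1.988.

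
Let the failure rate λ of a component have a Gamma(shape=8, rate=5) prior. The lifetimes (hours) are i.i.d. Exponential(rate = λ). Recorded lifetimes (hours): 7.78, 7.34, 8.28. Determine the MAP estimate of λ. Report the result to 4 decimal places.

The Exponential(rate=λ) likelihood is ∝ λ^n e^(−λΣtᵢ). Here n = 3 and Σtᵢ = 7.78 + 7.34 + 8.28 = 23.40.
Posterior ∝ λ^7e^(−5λ) · λ^3e^(−23.40λ) = λ^10e^(−28.40λ), i.e. Gamma(11, 28.40).
Mode = (a−1)/b = 10/28.40 ≈ 0.3521.

λ̂_MAP = 0.3521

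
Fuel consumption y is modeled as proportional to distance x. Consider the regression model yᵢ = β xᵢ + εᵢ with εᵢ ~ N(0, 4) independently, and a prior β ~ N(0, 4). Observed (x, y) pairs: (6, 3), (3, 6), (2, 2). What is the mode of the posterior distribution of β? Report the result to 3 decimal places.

log p(β | y) = −Σ(yᵢ − βxᵢ)²/(2·4) − β²/(2·4) + const.
Setting the derivative to zero: Σxᵢ(yᵢ − βxᵢ)/4 − β/4 = 0, so β = Σxᵢyᵢ / (Σxᵢ² + σ²/τ²).
Σxᵢyᵢ = 6·3 + 3·6 + 2·2 = 40; Σxᵢ² = 49; σ²/τ² = 1.
β̂_MAP = 40 / (49 + 1) = 40/50 ≈ 0.800.

β̂_MAP = 0.800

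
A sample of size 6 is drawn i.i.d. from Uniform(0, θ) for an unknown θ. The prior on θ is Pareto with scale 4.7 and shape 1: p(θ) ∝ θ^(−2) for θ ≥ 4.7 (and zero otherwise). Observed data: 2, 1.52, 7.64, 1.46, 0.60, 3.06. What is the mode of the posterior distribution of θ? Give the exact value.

The Uniform(0, θ) likelihood is θ^(−n) for θ ≥ max(xᵢ), zero otherwise. Here max(xᵢ) = 7.64.
Posterior ∝ θ^(−2) · θ^(−6) = θ^(−8) on θ ≥ max(4.7, 7.64) = 7.64.
This density is strictly decreasing in θ, so the posterior mode lies at the lower boundary of the support.

θ̂_MAP = 7.64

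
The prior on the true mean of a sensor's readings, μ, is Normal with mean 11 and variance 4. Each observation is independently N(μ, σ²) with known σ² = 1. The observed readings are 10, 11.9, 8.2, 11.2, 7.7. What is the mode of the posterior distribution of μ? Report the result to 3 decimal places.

μ̂_MAP = 9.857

n = 5; x̄ = (10 + 11.9 + 8.2 + 11.2 + 7.7)/5 = 49/5 = 9.8.
For a Normal prior and Normal likelihood with known variance, the posterior is Normal; its mode equals its mean, the precision-weighted average.
Prior precision 1/σ₀² = 1/4 = 0.25; data precision n/σ² = 5/1 = 5.
μ̂ = (0.25·11 + 5·9.8) / (0.25 + 5) = 51.75/5.25 = 69/7 ≈ 9.857.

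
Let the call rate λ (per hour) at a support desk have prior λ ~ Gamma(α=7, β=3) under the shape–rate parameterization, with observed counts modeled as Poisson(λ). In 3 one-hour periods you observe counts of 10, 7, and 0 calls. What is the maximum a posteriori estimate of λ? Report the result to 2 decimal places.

λ̂_MAP = 3.83

Σxᵢ = 10+7+0 = 17, with n = 3.
Posterior ∝ λ^6e^(−3λ) · λ^17e^(−3λ) = λ^23e^(−6λ), i.e. Gamma(shape=24, rate=6).
The mode of a Gamma(a, b) with a ≥ 1 (shape–rate) is (a−1)/b = 23/6 ≈ 3.83.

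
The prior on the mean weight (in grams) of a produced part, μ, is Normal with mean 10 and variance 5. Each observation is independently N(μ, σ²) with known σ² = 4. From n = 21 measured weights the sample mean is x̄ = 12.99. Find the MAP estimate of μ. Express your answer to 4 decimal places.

n = 21, x̄ = 12.99.
For a Normal prior and Normal likelihood with known variance, the posterior is Normal; its mode equals its mean, the precision-weighted average.
Prior precision 1/σ₀² = 1/5 = 0.2; data precision n/σ² = 21/4 = 5.25.
μ̂ = (0.2·10 + 5.25·12.99) / (0.2 + 5.25) = 70.1975/5.45 = 28079/2180 ≈ 12.8803.

μ̂_MAP = 12.8803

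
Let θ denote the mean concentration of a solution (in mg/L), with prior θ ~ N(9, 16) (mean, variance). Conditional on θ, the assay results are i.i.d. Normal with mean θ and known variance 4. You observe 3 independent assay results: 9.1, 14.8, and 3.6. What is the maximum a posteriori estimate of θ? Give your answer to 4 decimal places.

n = 3; x̄ = (9.1 + 14.8 + 3.6)/3 = 27.5/3 = 55/6 ≈ 9.1667.
For a Normal prior and Normal likelihood with known variance, the posterior is Normal; its mode equals its mean, the precision-weighted average.
Prior precision 1/σ₀² = 1/16 = 0.0625; data precision n/σ² = 3/4 = 0.75.
θ̂ = (0.0625·9 + 0.75·(55/6)) / (0.0625 + 0.75) = 7.4375/0.8125 = 119/13 ≈ 9.1538.

θ̂_MAP = 9.1538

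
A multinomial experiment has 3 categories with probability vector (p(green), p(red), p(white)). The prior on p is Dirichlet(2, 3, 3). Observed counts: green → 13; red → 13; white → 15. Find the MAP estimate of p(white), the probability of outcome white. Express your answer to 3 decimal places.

MAP estimate of p(white) = 0.370

The posterior is Dirichlet(αᵢ + nᵢ) = Dirichlet(15, 16, 18).
For a Dirichlet(a₁,…,a_K) with all aᵢ > 1, the mode has j-th component (aⱼ − 1)/(Σaᵢ − K).
Here Σaᵢ = 49 and K = 3, so p(white) = (18 − 1)/(49 − 3) = 17/46 ≈ 0.370.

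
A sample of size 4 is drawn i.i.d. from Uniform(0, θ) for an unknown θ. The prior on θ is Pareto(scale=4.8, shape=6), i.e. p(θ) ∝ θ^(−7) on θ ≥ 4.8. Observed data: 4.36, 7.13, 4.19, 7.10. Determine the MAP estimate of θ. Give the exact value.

The Uniform(0, θ) likelihood is θ^(−n) for θ ≥ max(xᵢ), zero otherwise. Here max(xᵢ) = 7.13.
Posterior ∝ θ^(−7) · θ^(−4) = θ^(−11) on θ ≥ max(4.8, 7.13) = 7.13.
This density is strictly decreasing in θ, so the posterior mode lies at the lower boundary of the support.

θ̂_MAP = 7.13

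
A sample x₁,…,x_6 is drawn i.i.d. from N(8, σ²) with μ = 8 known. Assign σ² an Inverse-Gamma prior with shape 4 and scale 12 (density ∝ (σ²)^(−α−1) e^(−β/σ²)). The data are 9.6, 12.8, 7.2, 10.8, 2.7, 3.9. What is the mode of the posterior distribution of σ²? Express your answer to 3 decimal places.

Sum of squared deviations about the known mean: SS = (9.6−8)² + (12.8−8)² + (7.2−8)² + (10.8−8)² + (2.7−8)² + (3.9−8)² = 78.98.
The Normal likelihood contributes (σ²)^(−n/2) exp(−SS/(2σ²)), so the posterior is Inverse-Gamma(α + n/2, β + SS/2) = Inverse-Gamma(7, 51.49).
The mode of Inverse-Gamma(a, b) is b/(a+1) = 51.49/8 ≈ 6.436.

σ̂²_MAP = 6.436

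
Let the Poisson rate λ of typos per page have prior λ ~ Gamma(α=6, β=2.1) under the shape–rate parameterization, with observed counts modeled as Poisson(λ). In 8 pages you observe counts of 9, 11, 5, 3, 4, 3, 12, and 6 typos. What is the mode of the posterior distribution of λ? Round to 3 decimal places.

Σxᵢ = 9+11+5+3+4+3+12+6 = 53, with n = 8.
Posterior ∝ λ^5e^(−2.1λ) · λ^53e^(−8λ) = λ^58e^(−10.1λ), i.e. Gamma(shape=59, rate=10.1).
The mode of a Gamma(a, b) with a ≥ 1 (shape–rate) is (a−1)/b = 58/10.1 ≈ 5.743.

λ̂_MAP = 5.743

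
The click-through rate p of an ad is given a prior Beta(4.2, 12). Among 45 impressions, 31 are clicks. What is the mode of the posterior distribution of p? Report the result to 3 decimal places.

p̂_MAP = 0.578

Prior: Beta(4.2, 12).
Data: 31 successes in 45 trials. The binomial likelihood contributes p^31(1−p)^14, so the posterior is Beta(4.2+31, 12+14) = Beta(35.2, 26).
For Beta(a, b) with a, b > 1 the mode is (a−1)/(a+b−2) = 34.2/59.2 ≈ 0.578.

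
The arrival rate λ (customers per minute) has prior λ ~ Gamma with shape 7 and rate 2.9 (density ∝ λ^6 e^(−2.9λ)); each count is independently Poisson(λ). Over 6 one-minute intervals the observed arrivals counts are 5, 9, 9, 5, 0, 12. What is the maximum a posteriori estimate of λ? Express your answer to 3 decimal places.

λ̂_MAP = 5.169

Σxᵢ = 5+9+9+5+0+12 = 40, with n = 6.
Posterior ∝ λ^6e^(−2.9λ) · λ^40e^(−6λ) = λ^46e^(−8.9λ), i.e. Gamma(shape=47, rate=8.9).
The mode of a Gamma(a, b) with a ≥ 1 (shape–rate) is (a−1)/b = 46/8.9 ≈ 5.169.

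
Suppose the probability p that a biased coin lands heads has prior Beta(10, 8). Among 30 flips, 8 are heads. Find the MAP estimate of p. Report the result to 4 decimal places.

p̂_MAP = 0.3696

Prior: Beta(10, 8).
Data: 8 successes in 30 trials. The binomial likelihood contributes p^8(1−p)^22, so the posterior is Beta(10+8, 8+22) = Beta(18, 30).
For Beta(a, b) with a, b > 1 the mode is (a−1)/(a+b−2) = 17/46 ≈ 0.3696.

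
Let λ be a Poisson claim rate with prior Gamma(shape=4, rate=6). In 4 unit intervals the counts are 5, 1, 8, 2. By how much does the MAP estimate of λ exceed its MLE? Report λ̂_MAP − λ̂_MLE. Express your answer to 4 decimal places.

MAP − MLE = -2.1000

Σxᵢ = 16. Posterior is Gamma(20, 10); MAP = (20−1)/10 = 19/10 ≈ 1.90000.
MLE = x̄ = 16/4 ≈ 4.00000.
Difference = 19/10 − 16/4 = -21/10 ≈ -2.1000.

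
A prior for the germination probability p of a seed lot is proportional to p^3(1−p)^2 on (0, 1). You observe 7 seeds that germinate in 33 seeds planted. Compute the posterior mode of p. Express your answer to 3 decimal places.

p̂_MAP = 0.263

The prior density ∝ p^3(1−p)^2 is the kernel of Beta(4, 3).
Data: 7 successes in 33 trials. The binomial likelihood contributes p^7(1−p)^26, so the posterior is Beta(4+7, 3+26) = Beta(11, 29).
For Beta(a, b) with a, b > 1 the mode is (a−1)/(a+b−2) = 10/38 ≈ 0.263.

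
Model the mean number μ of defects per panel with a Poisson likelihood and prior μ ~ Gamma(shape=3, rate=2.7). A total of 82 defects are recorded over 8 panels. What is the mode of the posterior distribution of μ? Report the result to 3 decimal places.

Σxᵢ = 82, n = 8.
Posterior ∝ μ^2e^(−2.7μ) · μ^82e^(−8μ) = μ^84e^(−10.7μ), i.e. Gamma(shape=85, rate=10.7).
The mode of a Gamma(a, b) with a ≥ 1 (shape–rate) is (a−1)/b = 84/10.7 ≈ 7.850.

μ̂_MAP = 7.850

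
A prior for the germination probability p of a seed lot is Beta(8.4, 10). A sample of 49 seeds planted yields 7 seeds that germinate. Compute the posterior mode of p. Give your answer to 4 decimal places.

Prior: Beta(8.4, 10).
Data: 7 successes in 49 trials. The binomial likelihood contributes p^7(1−p)^42, so the posterior is Beta(8.4+7, 10+42) = Beta(15.4, 52).
For Beta(a, b) with a, b > 1 the mode is (a−1)/(a+b−2) = 14.4/65.4 ≈ 0.2202.

p̂_MAP = 0.2202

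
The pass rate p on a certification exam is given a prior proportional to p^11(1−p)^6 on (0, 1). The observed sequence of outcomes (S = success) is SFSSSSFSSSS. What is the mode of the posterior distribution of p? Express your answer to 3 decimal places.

The prior density ∝ p^11(1−p)^6 is the kernel of Beta(12, 7).
Data: 9 successes in 11 trials (from the sequence). The binomial likelihood contributes p^9(1−p)^2, so the posterior is Beta(12+9, 7+2) = Beta(21, 9).
For Beta(a, b) with a, b > 1 the mode is (a−1)/(a+b−2) = 20/28 ≈ 0.714.

p̂_MAP = 0.714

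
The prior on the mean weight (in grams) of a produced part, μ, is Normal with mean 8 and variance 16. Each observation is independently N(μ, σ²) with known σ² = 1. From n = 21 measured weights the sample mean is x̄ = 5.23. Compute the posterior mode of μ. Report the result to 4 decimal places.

n = 21, x̄ = 5.23.
For a Normal prior and Normal likelihood with known variance, the posterior is Normal; its mode equals its mean, the precision-weighted average.
Prior precision 1/σ₀² = 1/16 = 0.0625; data precision n/σ² = 21/1 = 21.
μ̂ = (0.0625·8 + 21·5.23) / (0.0625 + 21) = 110.33/21.0625 = 44132/8425 ≈ 5.2382.

μ̂_MAP = 5.2382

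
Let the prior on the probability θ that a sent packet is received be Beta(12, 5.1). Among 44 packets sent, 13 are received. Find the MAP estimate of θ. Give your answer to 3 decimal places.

θ̂_MAP = 0.406

Prior: Beta(12, 5.1).
Data: 13 successes in 44 trials. The binomial likelihood contributes θ^13(1−θ)^31, so the posterior is Beta(12+13, 5.1+31) = Beta(25, 36.1).
For Beta(a, b) with a, b > 1 the mode is (a−1)/(a+b−2) = 24/59.1 ≈ 0.406.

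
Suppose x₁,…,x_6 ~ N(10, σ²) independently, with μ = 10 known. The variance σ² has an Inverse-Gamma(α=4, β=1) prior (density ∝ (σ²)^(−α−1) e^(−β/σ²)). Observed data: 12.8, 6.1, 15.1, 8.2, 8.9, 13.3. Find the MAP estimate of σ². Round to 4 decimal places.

Sum of squared deviations about the known mean: SS = (12.8−10)² + (6.1−10)² + (15.1−10)² + (8.2−10)² + (8.9−10)² + (13.3−10)² = 64.4.
The Normal likelihood contributes (σ²)^(−n/2) exp(−SS/(2σ²)), so the posterior is Inverse-Gamma(α + n/2, β + SS/2) = Inverse-Gamma(7, 33.2).
The mode of Inverse-Gamma(a, b) is b/(a+1) = 33.2/8 ≈ 4.1500.

σ̂²_MAP = 4.1500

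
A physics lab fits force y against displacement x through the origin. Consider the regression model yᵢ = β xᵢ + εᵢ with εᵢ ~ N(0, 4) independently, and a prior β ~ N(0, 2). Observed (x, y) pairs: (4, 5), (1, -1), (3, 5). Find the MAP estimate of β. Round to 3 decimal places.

log p(β | y) = −Σ(yᵢ − βxᵢ)²/(2·4) − β²/(2·2) + const.
Setting the derivative to zero: Σxᵢ(yᵢ − βxᵢ)/4 − β/2 = 0, so β = Σxᵢyᵢ / (Σxᵢ² + σ²/τ²).
Σxᵢyᵢ = 4·5 + 1·(-1) + 3·5 = 34; Σxᵢ² = 26; σ²/τ² = 2.
β̂_MAP = 34 / (26 + 2) = 34/28 ≈ 1.214.

β̂_MAP = 1.214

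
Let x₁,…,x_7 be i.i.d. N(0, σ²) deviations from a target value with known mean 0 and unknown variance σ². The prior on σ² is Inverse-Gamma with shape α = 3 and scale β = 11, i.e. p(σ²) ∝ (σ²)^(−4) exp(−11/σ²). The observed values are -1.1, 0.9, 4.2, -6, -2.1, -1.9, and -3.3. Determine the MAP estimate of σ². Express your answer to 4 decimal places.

σ̂²_MAP = 6.4380

Sum of squared deviations about the known mean: SS = (-1.1−0)² + (0.9−0)² + (4.2−0)² + (-6−0)² + (-2.1−0)² + (-1.9−0)² + (-3.3−0)² = 74.57.
The Normal likelihood contributes (σ²)^(−n/2) exp(−SS/(2σ²)), so the posterior is Inverse-Gamma(α + n/2, β + SS/2) = Inverse-Gamma(6.5, 48.285).
The mode of Inverse-Gamma(a, b) is b/(a+1) = 48.285/7.5 ≈ 6.4380.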